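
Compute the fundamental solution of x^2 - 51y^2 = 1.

First expand sqrt(51) as a continued fraction. With x_i = (sqrt(51) + m_i)/d_i and (m_0, d_0) = (0, 1): a_0 = floor(sqrt(51)) = 7, since 7^2 = 49 <= 51 < 64 = 8^2.
Iterate m_{i+1} = d_i*a_i - m_i, d_{i+1} = (51 - m_{i+1}^2)/d_i, a_{i+1} = floor((a_0 + m_{i+1})/d_{i+1}):
  m_1 = 1*7 - 0 = 7, d_1 = (51 - 7^2)/1 = 2/1 = 2, a_1 = floor((7 + 7)/2) = 7.
  m_2 = 2*7 - 7 = 7, d_2 = (51 - 7^2)/2 = 2/2 = 1, a_2 = floor((7 + 7)/1) = 14.
  m_3 = 1*14 - 7 = 7, d_3 = (51 - 7^2)/1 = 2/1 = 2: (m_3, d_3) = (m_1, d_1) = (7, 2), so from here the quotients repeat a_1, a_2; the period length is 2.
So sqrt(51) = [7; (7, 14)] with period length k = 2.
k is even, so the fundamental solution of x^2 - 51y^2 = 1 is (p_{k-1}, q_{k-1}) = (p_1, q_1); compute convergents through index 1.
Convergents (p_i = a_i*p_{i-1} + p_{i-2}, q_i = a_i*q_{i-1} + q_{i-2} with p_{-2}=0, p_{-1}=1, q_{-2}=1, q_{-1}=0):
  i=0: a_0=7, p_0 = 7*1 + 0 = 7, q_0 = 7*0 + 1 = 1.
  i=1: a_1=7, p_1 = 7*7 + 1 = 50, q_1 = 7*1 + 0 = 7.
Check: 50^2 - 51*7^2 = 2500 - 2499 = 1, so (x, y) = (50, 7) solves the equation, and by the theorem it is the least positive solution.

(x, y) = (50, 7)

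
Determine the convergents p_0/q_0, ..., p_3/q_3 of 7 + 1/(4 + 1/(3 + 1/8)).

Using the convergent recurrence p_i = a_i*p_{i-1} + p_{i-2}, q_i = a_i*q_{i-1} + q_{i-2} with p_{-2}=0, p_{-1}=1, q_{-2}=1, q_{-1}=0:
  i=0: a_0=7, p_0 = 7*1 + 0 = 7, q_0 = 7*0 + 1 = 1.
  i=1: a_1=4, p_1 = 4*7 + 1 = 29, q_1 = 4*1 + 0 = 4.
  i=2: a_2=3, p_2 = 3*29 + 7 = 94, q_2 = 3*4 + 1 = 13.
  i=3: a_3=8, p_3 = 8*94 + 29 = 781, q_3 = 8*13 + 4 = 108.

7/1, 29/4, 94/13, 781/108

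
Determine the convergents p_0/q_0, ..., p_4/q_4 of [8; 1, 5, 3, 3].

8/1, 9/1, 53/6, 168/19, 557/63

Using the convergent recurrence p_i = a_i*p_{i-1} + p_{i-2}, q_i = a_i*q_{i-1} + q_{i-2} with p_{-2}=0, p_{-1}=1, q_{-2}=1, q_{-1}=0:
  i=0: a_0=8, p_0 = 8*1 + 0 = 8, q_0 = 8*0 + 1 = 1.
  i=1: a_1=1, p_1 = 1*8 + 1 = 9, q_1 = 1*1 + 0 = 1.
  i=2: a_2=5, p_2 = 5*9 + 8 = 53, q_2 = 5*1 + 1 = 6.
  i=3: a_3=3, p_3 = 3*53 + 9 = 168, q_3 = 3*6 + 1 = 19.
  i=4: a_4=3, p_4 = 3*168 + 53 = 557, q_4 = 3*19 + 6 = 63.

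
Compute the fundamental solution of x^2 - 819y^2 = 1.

(x, y) = (1574, 55)

First expand sqrt(819) as a continued fraction. With x_i = (sqrt(819) + m_i)/d_i and (m_0, d_0) = (0, 1): a_0 = floor(sqrt(819)) = 28, since 28^2 = 784 <= 819 < 841 = 29^2.
Iterate m_{i+1} = d_i*a_i - m_i, d_{i+1} = (819 - m_{i+1}^2)/d_i, a_{i+1} = floor((a_0 + m_{i+1})/d_{i+1}):
  m_1 = 1*28 - 0 = 28, d_1 = (819 - 28^2)/1 = 35/1 = 35, a_1 = floor((28 + 28)/35) = 1.
  m_2 = 35*1 - 28 = 7, d_2 = (819 - 7^2)/35 = 770/35 = 22, a_2 = floor((28 + 7)/22) = 1.
  m_3 = 22*1 - 7 = 15, d_3 = (819 - 15^2)/22 = 594/22 = 27, a_3 = floor((28 + 15)/27) = 1.
  m_4 = 27*1 - 15 = 12, d_4 = (819 - 12^2)/27 = 675/27 = 25, a_4 = floor((28 + 12)/25) = 1.
  m_5 = 25*1 - 12 = 13, d_5 = (819 - 13^2)/25 = 650/25 = 26, a_5 = floor((28 + 13)/26) = 1.
  m_6 = 26*1 - 13 = 13, d_6 = (819 - 13^2)/26 = 650/26 = 25, a_6 = floor((28 + 13)/25) = 1.
  m_7 = 25*1 - 13 = 12, d_7 = (819 - 12^2)/25 = 675/25 = 27, a_7 = floor((28 + 12)/27) = 1.
  m_8 = 27*1 - 12 = 15, d_8 = (819 - 15^2)/27 = 594/27 = 22, a_8 = floor((28 + 15)/22) = 1.
  m_9 = 22*1 - 15 = 7, d_9 = (819 - 7^2)/22 = 770/22 = 35, a_9 = floor((28 + 7)/35) = 1.
  m_10 = 35*1 - 7 = 28, d_10 = (819 - 28^2)/35 = 35/35 = 1, a_10 = floor((28 + 28)/1) = 56.
  m_11 = 1*56 - 28 = 28, d_11 = (819 - 28^2)/1 = 35/1 = 35: (m_11, d_11) = (m_1, d_1) = (28, 35), so from here the quotients repeat a_1, ..., a_10; the period length is 10.
So sqrt(819) = [28; (1, 1, 1, 1, 1, 1, 1, 1, 1, 56)] with period length k = 10.
k is even, so the fundamental solution of x^2 - 819y^2 = 1 is (p_{k-1}, q_{k-1}) = (p_9, q_9); compute convergents through index 9.
Convergents (p_i = a_i*p_{i-1} + p_{i-2}, q_i = a_i*q_{i-1} + q_{i-2} with p_{-2}=0, p_{-1}=1, q_{-2}=1, q_{-1}=0):
  i=0: a_0=28, p_0 = 28*1 + 0 = 28, q_0 = 28*0 + 1 = 1.
  i=1: a_1=1, p_1 = 1*28 + 1 = 29, q_1 = 1*1 + 0 = 1.
  i=2: a_2=1, p_2 = 1*29 + 28 = 57, q_2 = 1*1 + 1 = 2.
  i=3: a_3=1, p_3 = 1*57 + 29 = 86, q_3 = 1*2 + 1 = 3.
  i=4: a_4=1, p_4 = 1*86 + 57 = 143, q_4 = 1*3 + 2 = 5.
  i=5: a_5=1, p_5 = 1*143 + 86 = 229, q_5 = 1*5 + 3 = 8.
  i=6: a_6=1, p_6 = 1*229 + 143 = 372, q_6 = 1*8 + 5 = 13.
  i=7: a_7=1, p_7 = 1*372 + 229 = 601, q_7 = 1*13 + 8 = 21.
  i=8: a_8=1, p_8 = 1*601 + 372 = 973, q_8 = 1*21 + 13 = 34.
  i=9: a_9=1, p_9 = 1*973 + 601 = 1574, q_9 = 1*34 + 21 = 55.
Check: 1574^2 - 819*55^2 = 2477476 - 2477475 = 1, so (x, y) = (1574, 55) solves the equation, and by the theorem it is the least positive solution.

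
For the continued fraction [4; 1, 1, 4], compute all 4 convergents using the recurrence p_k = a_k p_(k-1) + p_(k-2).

Using the convergent recurrence p_i = a_i*p_{i-1} + p_{i-2}, q_i = a_i*q_{i-1} + q_{i-2} with p_{-2}=0, p_{-1}=1, q_{-2}=1, q_{-1}=0:
  i=0: a_0=4, p_0 = 4*1 + 0 = 4, q_0 = 4*0 + 1 = 1.
  i=1: a_1=1, p_1 = 1*4 + 1 = 5, q_1 = 1*1 + 0 = 1.
  i=2: a_2=1, p_2 = 1*5 + 4 = 9, q_2 = 1*1 + 1 = 2.
  i=3: a_3=4, p_3 = 4*9 + 5 = 41, q_3 = 4*2 + 1 = 9.

4/1, 5/1, 9/2, 41/9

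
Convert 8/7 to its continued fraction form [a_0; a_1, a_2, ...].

Run the Euclidean algorithm on 8 and 7; the successive quotients are the partial quotients a_0, a_1, ... (each step inverts the fractional part left over by the previous one):
  8 = 1*7 + 1, so a_0 = 1.
  7 = 7*1 + 0, so a_1 = 7.
The remainder reaches 0 after 2 divisions, so the expansion has 2 partial quotients, read off in order.

[1; 7]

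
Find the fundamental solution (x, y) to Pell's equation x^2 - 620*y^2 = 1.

First expand sqrt(620) as a continued fraction. With x_i = (sqrt(620) + m_i)/d_i and (m_0, d_0) = (0, 1): a_0 = floor(sqrt(620)) = 24, since 24^2 = 576 <= 620 < 625 = 25^2.
Iterate m_{i+1} = d_i*a_i - m_i, d_{i+1} = (620 - m_{i+1}^2)/d_i, a_{i+1} = floor((a_0 + m_{i+1})/d_{i+1}):
  m_1 = 1*24 - 0 = 24, d_1 = (620 - 24^2)/1 = 44/1 = 44, a_1 = floor((24 + 24)/44) = 1.
  m_2 = 44*1 - 24 = 20, d_2 = (620 - 20^2)/44 = 220/44 = 5, a_2 = floor((24 + 20)/5) = 8.
  m_3 = 5*8 - 20 = 20, d_3 = (620 - 20^2)/5 = 220/5 = 44, a_3 = floor((24 + 20)/44) = 1.
  m_4 = 44*1 - 20 = 24, d_4 = (620 - 24^2)/44 = 44/44 = 1, a_4 = floor((24 + 24)/1) = 48.
  m_5 = 1*48 - 24 = 24, d_5 = (620 - 24^2)/1 = 44/1 = 44: (m_5, d_5) = (m_1, d_1) = (24, 44), so from here the quotients repeat a_1, ..., a_4; the period length is 4.
So sqrt(620) = [24; (1, 8, 1, 48)] with period length k = 4.
k is even, so the fundamental solution of x^2 - 620y^2 = 1 is (p_{k-1}, q_{k-1}) = (p_3, q_3); compute convergents through index 3.
Convergents (p_i = a_i*p_{i-1} + p_{i-2}, q_i = a_i*q_{i-1} + q_{i-2} with p_{-2}=0, p_{-1}=1, q_{-2}=1, q_{-1}=0):
  i=0: a_0=24, p_0 = 24*1 + 0 = 24, q_0 = 24*0 + 1 = 1.
  i=1: a_1=1, p_1 = 1*24 + 1 = 25, q_1 = 1*1 + 0 = 1.
  i=2: a_2=8, p_2 = 8*25 + 24 = 224, q_2 = 8*1 + 1 = 9.
  i=3: a_3=1, p_3 = 1*224 + 25 = 249, q_3 = 1*9 + 1 = 10.
Check: 249^2 - 620*10^2 = 62001 - 62000 = 1, so (x, y) = (249, 10) solves the equation, and by the theorem it is the least positive solution.

(x, y) = (249, 10)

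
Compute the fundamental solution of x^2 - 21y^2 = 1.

First expand sqrt(21) as a continued fraction. With x_i = (sqrt(21) + m_i)/d_i and (m_0, d_0) = (0, 1): a_0 = floor(sqrt(21)) = 4, since 4^2 = 16 <= 21 < 25 = 5^2.
Iterate m_{i+1} = d_i*a_i - m_i, d_{i+1} = (21 - m_{i+1}^2)/d_i, a_{i+1} = floor((a_0 + m_{i+1})/d_{i+1}):
  m_1 = 1*4 - 0 = 4, d_1 = (21 - 4^2)/1 = 5/1 = 5, a_1 = floor((4 + 4)/5) = 1.
  m_2 = 5*1 - 4 = 1, d_2 = (21 - 1^2)/5 = 20/5 = 4, a_2 = floor((4 + 1)/4) = 1.
  m_3 = 4*1 - 1 = 3, d_3 = (21 - 3^2)/4 = 12/4 = 3, a_3 = floor((4 + 3)/3) = 2.
  m_4 = 3*2 - 3 = 3, d_4 = (21 - 3^2)/3 = 12/3 = 4, a_4 = floor((4 + 3)/4) = 1.
  m_5 = 4*1 - 3 = 1, d_5 = (21 - 1^2)/4 = 20/4 = 5, a_5 = floor((4 + 1)/5) = 1.
  m_6 = 5*1 - 1 = 4, d_6 = (21 - 4^2)/5 = 5/5 = 1, a_6 = floor((4 + 4)/1) = 8.
  m_7 = 1*8 - 4 = 4, d_7 = (21 - 4^2)/1 = 5/1 = 5: (m_7, d_7) = (m_1, d_1) = (4, 5), so from here the quotients repeat a_1, ..., a_6; the period length is 6.
So sqrt(21) = [4; (1, 1, 2, 1, 1, 8)] with period length k = 6.
k is even, so the fundamental solution of x^2 - 21y^2 = 1 is (p_{k-1}, q_{k-1}) = (p_5, q_5); compute convergents through index 5.
Convergents (p_i = a_i*p_{i-1} + p_{i-2}, q_i = a_i*q_{i-1} + q_{i-2} with p_{-2}=0, p_{-1}=1, q_{-2}=1, q_{-1}=0):
  i=0: a_0=4, p_0 = 4*1 + 0 = 4, q_0 = 4*0 + 1 = 1.
  i=1: a_1=1, p_1 = 1*4 + 1 = 5, q_1 = 1*1 + 0 = 1.
  i=2: a_2=1, p_2 = 1*5 + 4 = 9, q_2 = 1*1 + 1 = 2.
  i=3: a_3=2, p_3 = 2*9 + 5 = 23, q_3 = 2*2 + 1 = 5.
  i=4: a_4=1, p_4 = 1*23 + 9 = 32, q_4 = 1*5 + 2 = 7.
  i=5: a_5=1, p_5 = 1*32 + 23 = 55, q_5 = 1*7 + 5 = 12.
Check: 55^2 - 21*12^2 = 3025 - 3024 = 1, so (x, y) = (55, 12) solves the equation, and by the theorem it is the least positive solution.

(x, y) = (55, 12)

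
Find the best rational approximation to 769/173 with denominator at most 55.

40/9

Expand x = 769/173 as a continued fraction with the Euclidean algorithm:
  769 = 4*173 + 77, so a_0 = 4.
  173 = 2*77 + 19, so a_1 = 2.
  77 = 4*19 + 1, so a_2 = 4.
  19 = 19*1 + 0, so a_3 = 19.
so x = [4; 2, 4, 19].
Convergents (p_i = a_i*p_{i-1} + p_{i-2}, q_i = a_i*q_{i-1} + q_{i-2} with p_{-2}=0, p_{-1}=1, q_{-2}=1, q_{-1}=0), until the denominator exceeds 55:
  i=0: a_0=4, p_0 = 4*1 + 0 = 4, q_0 = 4*0 + 1 = 1.
  i=1: a_1=2, p_1 = 2*4 + 1 = 9, q_1 = 2*1 + 0 = 2.
  i=2: a_2=4, p_2 = 4*9 + 4 = 40, q_2 = 4*2 + 1 = 9.
  i=3: a_3=19, p_3 = 19*40 + 9 = 769, q_3 = 19*9 + 2 = 173.
q_3 = 173 > 55, so the last convergent with denominator <= 55 is p_2/q_2 = 40/9.
The closest fraction with denominator <= 55 is either p_2/q_2 or the intermediate fraction (k*p_2 + p_1)/(k*q_2 + q_1) with the largest k >= 1 whose denominator stays <= 55; these approach x as k grows, and every other convergent or intermediate fraction in range is farther away.
Largest k: floor((55 - q_1)/q_2) = floor((55 - 2)/9) = 5.
That gives (5*40 + 9)/(5*9 + 2) = 209/47.
Compare the errors: |x - 40/9| = |769*9 - 40*173|/(173*9) = 1/1557, and |x - 209/47| = |769*47 - 209*173|/(173*47) = 14/8131.
Cross-multiplying, 1*8131 = 8131 < 21798 = 14*1557, so 1/1557 is smaller: the convergent 40/9 is closer to x than 209/47.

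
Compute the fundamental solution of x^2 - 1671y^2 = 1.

(x, y) = (9558676, 233835)

First expand sqrt(1671) as a continued fraction. With x_i = (sqrt(1671) + m_i)/d_i and (m_0, d_0) = (0, 1): a_0 = floor(sqrt(1671)) = 40, since 40^2 = 1600 <= 1671 < 1681 = 41^2.
Iterate m_{i+1} = d_i*a_i - m_i, d_{i+1} = (1671 - m_{i+1}^2)/d_i, a_{i+1} = floor((a_0 + m_{i+1})/d_{i+1}):
  m_1 = 1*40 - 0 = 40, d_1 = (1671 - 40^2)/1 = 71/1 = 71, a_1 = floor((40 + 40)/71) = 1.
  m_2 = 71*1 - 40 = 31, d_2 = (1671 - 31^2)/71 = 710/71 = 10, a_2 = floor((40 + 31)/10) = 7.
  m_3 = 10*7 - 31 = 39, d_3 = (1671 - 39^2)/10 = 150/10 = 15, a_3 = floor((40 + 39)/15) = 5.
  m_4 = 15*5 - 39 = 36, d_4 = (1671 - 36^2)/15 = 375/15 = 25, a_4 = floor((40 + 36)/25) = 3.
  m_5 = 25*3 - 36 = 39, d_5 = (1671 - 39^2)/25 = 150/25 = 6, a_5 = floor((40 + 39)/6) = 13.
  m_6 = 6*13 - 39 = 39, d_6 = (1671 - 39^2)/6 = 150/6 = 25, a_6 = floor((40 + 39)/25) = 3.
  m_7 = 25*3 - 39 = 36, d_7 = (1671 - 36^2)/25 = 375/25 = 15, a_7 = floor((40 + 36)/15) = 5.
  m_8 = 15*5 - 36 = 39, d_8 = (1671 - 39^2)/15 = 150/15 = 10, a_8 = floor((40 + 39)/10) = 7.
  m_9 = 10*7 - 39 = 31, d_9 = (1671 - 31^2)/10 = 710/10 = 71, a_9 = floor((40 + 31)/71) = 1.
  m_10 = 71*1 - 31 = 40, d_10 = (1671 - 40^2)/71 = 71/71 = 1, a_10 = floor((40 + 40)/1) = 80.
  m_11 = 1*80 - 40 = 40, d_11 = (1671 - 40^2)/1 = 71/1 = 71: (m_11, d_11) = (m_1, d_1) = (40, 71), so from here the quotients repeat a_1, ..., a_10; the period length is 10.
So sqrt(1671) = [40; (1, 7, 5, 3, 13, 3, 5, 7, 1, 80)] with period length k = 10.
k is even, so the fundamental solution of x^2 - 1671y^2 = 1 is (p_{k-1}, q_{k-1}) = (p_9, q_9); compute convergents through index 9.
Convergents (p_i = a_i*p_{i-1} + p_{i-2}, q_i = a_i*q_{i-1} + q_{i-2} with p_{-2}=0, p_{-1}=1, q_{-2}=1, q_{-1}=0):
  i=0: a_0=40, p_0 = 40*1 + 0 = 40, q_0 = 40*0 + 1 = 1.
  i=1: a_1=1, p_1 = 1*40 + 1 = 41, q_1 = 1*1 + 0 = 1.
  i=2: a_2=7, p_2 = 7*41 + 40 = 327, q_2 = 7*1 + 1 = 8.
  i=3: a_3=5, p_3 = 5*327 + 41 = 1676, q_3 = 5*8 + 1 = 41.
  i=4: a_4=3, p_4 = 3*1676 + 327 = 5355, q_4 = 3*41 + 8 = 131.
  i=5: a_5=13, p_5 = 13*5355 + 1676 = 71291, q_5 = 13*131 + 41 = 1744.
  i=6: a_6=3, p_6 = 3*71291 + 5355 = 219228, q_6 = 3*1744 + 131 = 5363.
  i=7: a_7=5, p_7 = 5*219228 + 71291 = 1167431, q_7 = 5*5363 + 1744 = 28559.
  i=8: a_8=7, p_8 = 7*1167431 + 219228 = 8391245, q_8 = 7*28559 + 5363 = 205276.
  i=9: a_9=1, p_9 = 1*8391245 + 1167431 = 9558676, q_9 = 1*205276 + 28559 = 233835.
Check: 9558676^2 - 1671*233835^2 = 91368286872976 - 91368286872975 = 1, so (x, y) = (9558676, 233835) solves the equation, and by the theorem it is the least positive solution.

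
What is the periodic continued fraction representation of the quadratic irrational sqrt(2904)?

Write x_i = (sqrt(2904) + m_i)/d_i with (m_0, d_0) = (0, 1). a_0 = floor(sqrt(2904)) = 53, since 53^2 = 2809 <= 2904 < 2916 = 54^2.
Iterate m_{i+1} = d_i*a_i - m_i, d_{i+1} = (2904 - m_{i+1}^2)/d_i, a_{i+1} = floor((a_0 + m_{i+1})/d_{i+1}):
  m_1 = 1*53 - 0 = 53, d_1 = (2904 - 53^2)/1 = 95/1 = 95, a_1 = floor((53 + 53)/95) = 1.
  m_2 = 95*1 - 53 = 42, d_2 = (2904 - 42^2)/95 = 1140/95 = 12, a_2 = floor((53 + 42)/12) = 7.
  m_3 = 12*7 - 42 = 42, d_3 = (2904 - 42^2)/12 = 1140/12 = 95, a_3 = floor((53 + 42)/95) = 1.
  m_4 = 95*1 - 42 = 53, d_4 = (2904 - 53^2)/95 = 95/95 = 1, a_4 = floor((53 + 53)/1) = 106.
  m_5 = 1*106 - 53 = 53, d_5 = (2904 - 53^2)/1 = 95/1 = 95: (m_5, d_5) = (m_1, d_1) = (53, 95), so from here the quotients repeat a_1, ..., a_4; the period length is 4.
Hence the expansion of sqrt(2904) is a_0 = 53 followed by the repeating block 1, 7, 1, 106 (period 4).

[53; (1, 7, 1, 106)]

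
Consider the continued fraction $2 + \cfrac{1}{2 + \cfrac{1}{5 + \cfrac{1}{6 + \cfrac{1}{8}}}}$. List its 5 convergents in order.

Using the convergent recurrence p_i = a_i*p_{i-1} + p_{i-2}, q_i = a_i*q_{i-1} + q_{i-2} with p_{-2}=0, p_{-1}=1, q_{-2}=1, q_{-1}=0:
  i=0: a_0=2, p_0 = 2*1 + 0 = 2, q_0 = 2*0 + 1 = 1.
  i=1: a_1=2, p_1 = 2*2 + 1 = 5, q_1 = 2*1 + 0 = 2.
  i=2: a_2=5, p_2 = 5*5 + 2 = 27, q_2 = 5*2 + 1 = 11.
  i=3: a_3=6, p_3 = 6*27 + 5 = 167, q_3 = 6*11 + 2 = 68.
  i=4: a_4=8, p_4 = 8*167 + 27 = 1363, q_4 = 8*68 + 11 = 555.

2/1, 5/2, 27/11, 167/68, 1363/555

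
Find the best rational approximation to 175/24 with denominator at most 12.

51/7

Expand x = 175/24 as a continued fraction with the Euclidean algorithm:
  175 = 7*24 + 7, so a_0 = 7.
  24 = 3*7 + 3, so a_1 = 3.
  7 = 2*3 + 1, so a_2 = 2.
  3 = 3*1 + 0, so a_3 = 3.
so x = [7; 3, 2, 3].
Convergents (p_i = a_i*p_{i-1} + p_{i-2}, q_i = a_i*q_{i-1} + q_{i-2} with p_{-2}=0, p_{-1}=1, q_{-2}=1, q_{-1}=0), until the denominator exceeds 12:
  i=0: a_0=7, p_0 = 7*1 + 0 = 7, q_0 = 7*0 + 1 = 1.
  i=1: a_1=3, p_1 = 3*7 + 1 = 22, q_1 = 3*1 + 0 = 3.
  i=2: a_2=2, p_2 = 2*22 + 7 = 51, q_2 = 2*3 + 1 = 7.
  i=3: a_3=3, p_3 = 3*51 + 22 = 175, q_3 = 3*7 + 3 = 24.
q_3 = 24 > 12, so the last convergent with denominator <= 12 is p_2/q_2 = 51/7.
The closest fraction with denominator <= 12 is either p_2/q_2 or the intermediate fraction (k*p_2 + p_1)/(k*q_2 + q_1) with the largest k >= 1 whose denominator stays <= 12; these approach x as k grows, and every other convergent or intermediate fraction in range is farther away.
Largest k: floor((12 - q_1)/q_2) = floor((12 - 3)/7) = 1.
That gives (1*51 + 22)/(1*7 + 3) = 73/10.
Compare the errors: |x - 51/7| = |175*7 - 51*24|/(24*7) = 1/168, and |x - 73/10| = |175*10 - 73*24|/(24*10) = 2/240.
Cross-multiplying, 1*240 = 240 < 336 = 2*168, so 1/168 is smaller: the convergent 51/7 is closer to x than 73/10.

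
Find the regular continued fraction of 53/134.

Run the Euclidean algorithm on 53 and 134; the successive quotients are the partial quotients a_0, a_1, ... (each step inverts the fractional part left over by the previous one):
  53 = 0*134 + 53, so a_0 = 0.
  134 = 2*53 + 28, so a_1 = 2.
  53 = 1*28 + 25, so a_2 = 1.
  28 = 1*25 + 3, so a_3 = 1.
  25 = 8*3 + 1, so a_4 = 8.
  3 = 3*1 + 0, so a_5 = 3.
The remainder reaches 0 after 6 divisions, so the expansion has 6 partial quotients, read off in order.

[0; 2, 1, 1, 8, 3]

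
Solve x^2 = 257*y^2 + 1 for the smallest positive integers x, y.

First expand sqrt(257) as a continued fraction. With x_i = (sqrt(257) + m_i)/d_i and (m_0, d_0) = (0, 1): a_0 = floor(sqrt(257)) = 16, since 16^2 = 256 <= 257 < 289 = 17^2.
Iterate m_{i+1} = d_i*a_i - m_i, d_{i+1} = (257 - m_{i+1}^2)/d_i, a_{i+1} = floor((a_0 + m_{i+1})/d_{i+1}):
  m_1 = 1*16 - 0 = 16, d_1 = (257 - 16^2)/1 = 1/1 = 1, a_1 = floor((16 + 16)/1) = 32.
  m_2 = 1*32 - 16 = 16, d_2 = (257 - 16^2)/1 = 1/1 = 1: (m_2, d_2) = (m_1, d_1) = (16, 1), so from here the quotient a_1 repeats; the period length is 1.
So sqrt(257) = [16; (32)] with period length k = 1.
k is odd, so (p_{k-1}, q_{k-1}) only solves x^2 - 257y^2 = -1 and the fundamental solution of x^2 - 257y^2 = 1 is (p_{2k-1}, q_{2k-1}) = (p_1, q_1); compute convergents through index 1, running through the period twice.
Convergents (p_i = a_i*p_{i-1} + p_{i-2}, q_i = a_i*q_{i-1} + q_{i-2} with p_{-2}=0, p_{-1}=1, q_{-2}=1, q_{-1}=0):
  i=0: a_0=16, p_0 = 16*1 + 0 = 16, q_0 = 16*0 + 1 = 1.
  i=1: a_1=32, p_1 = 32*16 + 1 = 513, q_1 = 32*1 + 0 = 32.
Indeed p_0^2 - 257*q_0^2 = 256 - 257 = -1, not +1.
Check: 513^2 - 257*32^2 = 263169 - 263168 = 1, so (x, y) = (513, 32) solves the equation, and by the theorem it is the least positive solution.

(x, y) = (513, 32)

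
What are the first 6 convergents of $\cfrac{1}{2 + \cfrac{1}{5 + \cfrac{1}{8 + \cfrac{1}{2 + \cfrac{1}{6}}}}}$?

Using the convergent recurrence p_i = a_i*p_{i-1} + p_{i-2}, q_i = a_i*q_{i-1} + q_{i-2} with p_{-2}=0, p_{-1}=1, q_{-2}=1, q_{-1}=0:
  i=0: a_0=0, p_0 = 0*1 + 0 = 0, q_0 = 0*0 + 1 = 1.
  i=1: a_1=2, p_1 = 2*0 + 1 = 1, q_1 = 2*1 + 0 = 2.
  i=2: a_2=5, p_2 = 5*1 + 0 = 5, q_2 = 5*2 + 1 = 11.
  i=3: a_3=8, p_3 = 8*5 + 1 = 41, q_3 = 8*11 + 2 = 90.
  i=4: a_4=2, p_4 = 2*41 + 5 = 87, q_4 = 2*90 + 11 = 191.
  i=5: a_5=6, p_5 = 6*87 + 41 = 563, q_5 = 6*191 + 90 = 1236.

0/1, 1/2, 5/11, 41/90, 87/191, 563/1236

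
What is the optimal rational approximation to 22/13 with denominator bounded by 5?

Expand x = 22/13 as a continued fraction with the Euclidean algorithm:
  22 = 1*13 + 9, so a_0 = 1.
  13 = 1*9 + 4, so a_1 = 1.
  9 = 2*4 + 1, so a_2 = 2.
  4 = 4*1 + 0, so a_3 = 4.
so x = [1; 1, 2, 4].
Convergents (p_i = a_i*p_{i-1} + p_{i-2}, q_i = a_i*q_{i-1} + q_{i-2} with p_{-2}=0, p_{-1}=1, q_{-2}=1, q_{-1}=0), until the denominator exceeds 5:
  i=0: a_0=1, p_0 = 1*1 + 0 = 1, q_0 = 1*0 + 1 = 1.
  i=1: a_1=1, p_1 = 1*1 + 1 = 2, q_1 = 1*1 + 0 = 1.
  i=2: a_2=2, p_2 = 2*2 + 1 = 5, q_2 = 2*1 + 1 = 3.
  i=3: a_3=4, p_3 = 4*5 + 2 = 22, q_3 = 4*3 + 1 = 13.
q_3 = 13 > 5, so the last convergent with denominator <= 5 is p_2/q_2 = 5/3.
The closest fraction with denominator <= 5 is either p_2/q_2 or the intermediate fraction (k*p_2 + p_1)/(k*q_2 + q_1) with the largest k >= 1 whose denominator stays <= 5; these approach x as k grows, and every other convergent or intermediate fraction in range is farther away.
Largest k: floor((5 - q_1)/q_2) = floor((5 - 1)/3) = 1.
That gives (1*5 + 2)/(1*3 + 1) = 7/4.
Compare the errors: |x - 5/3| = |22*3 - 5*13|/(13*3) = 1/39, and |x - 7/4| = |22*4 - 7*13|/(13*4) = 3/52.
Cross-multiplying, 1*52 = 52 < 117 = 3*39, so 1/39 is smaller: the convergent 5/3 is closer to x than 7/4.

5/3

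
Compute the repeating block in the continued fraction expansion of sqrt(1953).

[44; (5, 5, 3, 12, 3, 5, 5, 88)]

Write x_i = (sqrt(1953) + m_i)/d_i with (m_0, d_0) = (0, 1). a_0 = floor(sqrt(1953)) = 44, since 44^2 = 1936 <= 1953 < 2025 = 45^2.
Iterate m_{i+1} = d_i*a_i - m_i, d_{i+1} = (1953 - m_{i+1}^2)/d_i, a_{i+1} = floor((a_0 + m_{i+1})/d_{i+1}):
  m_1 = 1*44 - 0 = 44, d_1 = (1953 - 44^2)/1 = 17/1 = 17, a_1 = floor((44 + 44)/17) = 5.
  m_2 = 17*5 - 44 = 41, d_2 = (1953 - 41^2)/17 = 272/17 = 16, a_2 = floor((44 + 41)/16) = 5.
  m_3 = 16*5 - 41 = 39, d_3 = (1953 - 39^2)/16 = 432/16 = 27, a_3 = floor((44 + 39)/27) = 3.
  m_4 = 27*3 - 39 = 42, d_4 = (1953 - 42^2)/27 = 189/27 = 7, a_4 = floor((44 + 42)/7) = 12.
  m_5 = 7*12 - 42 = 42, d_5 = (1953 - 42^2)/7 = 189/7 = 27, a_5 = floor((44 + 42)/27) = 3.
  m_6 = 27*3 - 42 = 39, d_6 = (1953 - 39^2)/27 = 432/27 = 16, a_6 = floor((44 + 39)/16) = 5.
  m_7 = 16*5 - 39 = 41, d_7 = (1953 - 41^2)/16 = 272/16 = 17, a_7 = floor((44 + 41)/17) = 5.
  m_8 = 17*5 - 41 = 44, d_8 = (1953 - 44^2)/17 = 17/17 = 1, a_8 = floor((44 + 44)/1) = 88.
  m_9 = 1*88 - 44 = 44, d_9 = (1953 - 44^2)/1 = 17/1 = 17: (m_9, d_9) = (m_1, d_1) = (44, 17), so from here the quotients repeat a_1, ..., a_8; the period length is 8.
Hence the expansion of sqrt(1953) is a_0 = 44 followed by the repeating block 5, 5, 3, 12, 3, 5, 5, 88 (period 8).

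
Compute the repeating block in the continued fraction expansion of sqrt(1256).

[35; (2, 3, 1, 2, 17, 2, 1, 3, 2, 70)]

Write x_i = (sqrt(1256) + m_i)/d_i with (m_0, d_0) = (0, 1). a_0 = floor(sqrt(1256)) = 35, since 35^2 = 1225 <= 1256 < 1296 = 36^2.
Iterate m_{i+1} = d_i*a_i - m_i, d_{i+1} = (1256 - m_{i+1}^2)/d_i, a_{i+1} = floor((a_0 + m_{i+1})/d_{i+1}):
  m_1 = 1*35 - 0 = 35, d_1 = (1256 - 35^2)/1 = 31/1 = 31, a_1 = floor((35 + 35)/31) = 2.
  m_2 = 31*2 - 35 = 27, d_2 = (1256 - 27^2)/31 = 527/31 = 17, a_2 = floor((35 + 27)/17) = 3.
  m_3 = 17*3 - 27 = 24, d_3 = (1256 - 24^2)/17 = 680/17 = 40, a_3 = floor((35 + 24)/40) = 1.
  m_4 = 40*1 - 24 = 16, d_4 = (1256 - 16^2)/40 = 1000/40 = 25, a_4 = floor((35 + 16)/25) = 2.
  m_5 = 25*2 - 16 = 34, d_5 = (1256 - 34^2)/25 = 100/25 = 4, a_5 = floor((35 + 34)/4) = 17.
  m_6 = 4*17 - 34 = 34, d_6 = (1256 - 34^2)/4 = 100/4 = 25, a_6 = floor((35 + 34)/25) = 2.
  m_7 = 25*2 - 34 = 16, d_7 = (1256 - 16^2)/25 = 1000/25 = 40, a_7 = floor((35 + 16)/40) = 1.
  m_8 = 40*1 - 16 = 24, d_8 = (1256 - 24^2)/40 = 680/40 = 17, a_8 = floor((35 + 24)/17) = 3.
  m_9 = 17*3 - 24 = 27, d_9 = (1256 - 27^2)/17 = 527/17 = 31, a_9 = floor((35 + 27)/31) = 2.
  m_10 = 31*2 - 27 = 35, d_10 = (1256 - 35^2)/31 = 31/31 = 1, a_10 = floor((35 + 35)/1) = 70.
  m_11 = 1*70 - 35 = 35, d_11 = (1256 - 35^2)/1 = 31/1 = 31: (m_11, d_11) = (m_1, d_1) = (35, 31), so from here the quotients repeat a_1, ..., a_10; the period length is 10.
Hence the expansion of sqrt(1256) is a_0 = 35 followed by the repeating block 2, 3, 1, 2, 17, 2, 1, 3, 2, 70 (period 10).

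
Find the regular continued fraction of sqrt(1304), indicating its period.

Write x_i = (sqrt(1304) + m_i)/d_i with (m_0, d_0) = (0, 1). a_0 = floor(sqrt(1304)) = 36, since 36^2 = 1296 <= 1304 < 1369 = 37^2.
Iterate m_{i+1} = d_i*a_i - m_i, d_{i+1} = (1304 - m_{i+1}^2)/d_i, a_{i+1} = floor((a_0 + m_{i+1})/d_{i+1}):
  m_1 = 1*36 - 0 = 36, d_1 = (1304 - 36^2)/1 = 8/1 = 8, a_1 = floor((36 + 36)/8) = 9.
  m_2 = 8*9 - 36 = 36, d_2 = (1304 - 36^2)/8 = 8/8 = 1, a_2 = floor((36 + 36)/1) = 72.
  m_3 = 1*72 - 36 = 36, d_3 = (1304 - 36^2)/1 = 8/1 = 8: (m_3, d_3) = (m_1, d_1) = (36, 8), so from here the quotients repeat a_1, a_2; the period length is 2.
Hence the expansion of sqrt(1304) is a_0 = 36 followed by the repeating block 9, 72 (period 2).

[36; (9, 72)]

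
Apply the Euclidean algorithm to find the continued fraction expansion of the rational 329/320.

Run the Euclidean algorithm on 329 and 320; the successive quotients are the partial quotients a_0, a_1, ... (each step inverts the fractional part left over by the previous one):
  329 = 1*320 + 9, so a_0 = 1.
  320 = 35*9 + 5, so a_1 = 35.
  9 = 1*5 + 4, so a_2 = 1.
  5 = 1*4 + 1, so a_3 = 1.
  4 = 4*1 + 0, so a_4 = 4.
The remainder reaches 0 after 5 divisions, so the expansion has 5 partial quotients, read off in order.

[1; 35, 1, 1, 4]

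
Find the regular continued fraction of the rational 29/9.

Run the Euclidean algorithm on 29 and 9; the successive quotients are the partial quotients a_0, a_1, ... (each step inverts the fractional part left over by the previous one):
  29 = 3*9 + 2, so a_0 = 3.
  9 = 4*2 + 1, so a_1 = 4.
  2 = 2*1 + 0, so a_2 = 2.
The remainder reaches 0 after 3 divisions, so the expansion has 3 partial quotients, read off in order.

[3; 4, 2]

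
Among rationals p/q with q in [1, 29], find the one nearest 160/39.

119/29

Expand x = 160/39 as a continued fraction with the Euclidean algorithm:
  160 = 4*39 + 4, so a_0 = 4.
  39 = 9*4 + 3, so a_1 = 9.
  4 = 1*3 + 1, so a_2 = 1.
  3 = 3*1 + 0, so a_3 = 3.
so x = [4; 9, 1, 3].
Convergents (p_i = a_i*p_{i-1} + p_{i-2}, q_i = a_i*q_{i-1} + q_{i-2} with p_{-2}=0, p_{-1}=1, q_{-2}=1, q_{-1}=0), until the denominator exceeds 29:
  i=0: a_0=4, p_0 = 4*1 + 0 = 4, q_0 = 4*0 + 1 = 1.
  i=1: a_1=9, p_1 = 9*4 + 1 = 37, q_1 = 9*1 + 0 = 9.
  i=2: a_2=1, p_2 = 1*37 + 4 = 41, q_2 = 1*9 + 1 = 10.
  i=3: a_3=3, p_3 = 3*41 + 37 = 160, q_3 = 3*10 + 9 = 39.
q_3 = 39 > 29, so the last convergent with denominator <= 29 is p_2/q_2 = 41/10.
The closest fraction with denominator <= 29 is either p_2/q_2 or the intermediate fraction (k*p_2 + p_1)/(k*q_2 + q_1) with the largest k >= 1 whose denominator stays <= 29; these approach x as k grows, and every other convergent or intermediate fraction in range is farther away.
Largest k: floor((29 - q_1)/q_2) = floor((29 - 9)/10) = 2.
That gives (2*41 + 37)/(2*10 + 9) = 119/29.
Compare the errors: |x - 41/10| = |160*10 - 41*39|/(39*10) = 1/390, and |x - 119/29| = |160*29 - 119*39|/(39*29) = 1/1131.
Cross-multiplying, 1*390 = 390 < 1131 = 1*1131, so 1/1131 is smaller: the intermediate fraction 119/29 is closer to x than 41/10.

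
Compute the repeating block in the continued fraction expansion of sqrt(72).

Write x_i = (sqrt(72) + m_i)/d_i with (m_0, d_0) = (0, 1). a_0 = floor(sqrt(72)) = 8, since 8^2 = 64 <= 72 < 81 = 9^2.
Iterate m_{i+1} = d_i*a_i - m_i, d_{i+1} = (72 - m_{i+1}^2)/d_i, a_{i+1} = floor((a_0 + m_{i+1})/d_{i+1}):
  m_1 = 1*8 - 0 = 8, d_1 = (72 - 8^2)/1 = 8/1 = 8, a_1 = floor((8 + 8)/8) = 2.
  m_2 = 8*2 - 8 = 8, d_2 = (72 - 8^2)/8 = 8/8 = 1, a_2 = floor((8 + 8)/1) = 16.
  m_3 = 1*16 - 8 = 8, d_3 = (72 - 8^2)/1 = 8/1 = 8: (m_3, d_3) = (m_1, d_1) = (8, 8), so from here the quotients repeat a_1, a_2; the period length is 2.
Hence the expansion of sqrt(72) is a_0 = 8 followed by the repeating block 2, 16 (period 2).

[8; (2, 16)]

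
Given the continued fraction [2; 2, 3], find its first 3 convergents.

Using the convergent recurrence p_i = a_i*p_{i-1} + p_{i-2}, q_i = a_i*q_{i-1} + q_{i-2} with p_{-2}=0, p_{-1}=1, q_{-2}=1, q_{-1}=0:
  i=0: a_0=2, p_0 = 2*1 + 0 = 2, q_0 = 2*0 + 1 = 1.
  i=1: a_1=2, p_1 = 2*2 + 1 = 5, q_1 = 2*1 + 0 = 2.
  i=2: a_2=3, p_2 = 3*5 + 2 = 17, q_2 = 3*2 + 1 = 7.

2/1, 5/2, 17/7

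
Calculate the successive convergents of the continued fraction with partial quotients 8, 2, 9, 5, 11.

Using the convergent recurrence p_i = a_i*p_{i-1} + p_{i-2}, q_i = a_i*q_{i-1} + q_{i-2} with p_{-2}=0, p_{-1}=1, q_{-2}=1, q_{-1}=0:
  i=0: a_0=8, p_0 = 8*1 + 0 = 8, q_0 = 8*0 + 1 = 1.
  i=1: a_1=2, p_1 = 2*8 + 1 = 17, q_1 = 2*1 + 0 = 2.
  i=2: a_2=9, p_2 = 9*17 + 8 = 161, q_2 = 9*2 + 1 = 19.
  i=3: a_3=5, p_3 = 5*161 + 17 = 822, q_3 = 5*19 + 2 = 97.
  i=4: a_4=11, p_4 = 11*822 + 161 = 9203, q_4 = 11*97 + 19 = 1086.

8/1, 17/2, 161/19, 822/97, 9203/1086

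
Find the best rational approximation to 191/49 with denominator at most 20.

39/10

Expand x = 191/49 as a continued fraction with the Euclidean algorithm:
  191 = 3*49 + 44, so a_0 = 3.
  49 = 1*44 + 5, so a_1 = 1.
  44 = 8*5 + 4, so a_2 = 8.
  5 = 1*4 + 1, so a_3 = 1.
  4 = 4*1 + 0, so a_4 = 4.
so x = [3; 1, 8, 1, 4].
Convergents (p_i = a_i*p_{i-1} + p_{i-2}, q_i = a_i*q_{i-1} + q_{i-2} with p_{-2}=0, p_{-1}=1, q_{-2}=1, q_{-1}=0), until the denominator exceeds 20:
  i=0: a_0=3, p_0 = 3*1 + 0 = 3, q_0 = 3*0 + 1 = 1.
  i=1: a_1=1, p_1 = 1*3 + 1 = 4, q_1 = 1*1 + 0 = 1.
  i=2: a_2=8, p_2 = 8*4 + 3 = 35, q_2 = 8*1 + 1 = 9.
  i=3: a_3=1, p_3 = 1*35 + 4 = 39, q_3 = 1*9 + 1 = 10.
  i=4: a_4=4, p_4 = 4*39 + 35 = 191, q_4 = 4*10 + 9 = 49.
q_4 = 49 > 20, so the last convergent with denominator <= 20 is p_3/q_3 = 39/10.
The closest fraction with denominator <= 20 is either p_3/q_3 or the intermediate fraction (k*p_3 + p_2)/(k*q_3 + q_2) with the largest k >= 1 whose denominator stays <= 20; these approach x as k grows, and every other convergent or intermediate fraction in range is farther away.
Largest k: floor((20 - q_2)/q_3) = floor((20 - 9)/10) = 1.
That gives (1*39 + 35)/(1*10 + 9) = 74/19.
Compare the errors: |x - 39/10| = |191*10 - 39*49|/(49*10) = 1/490, and |x - 74/19| = |191*19 - 74*49|/(49*19) = 3/931.
Cross-multiplying, 1*931 = 931 < 1470 = 3*490, so 1/490 is smaller: the convergent 39/10 is closer to x than 74/19.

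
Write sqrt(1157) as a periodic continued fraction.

[34; (68)]

Write x_i = (sqrt(1157) + m_i)/d_i with (m_0, d_0) = (0, 1). a_0 = floor(sqrt(1157)) = 34, since 34^2 = 1156 <= 1157 < 1225 = 35^2.
Iterate m_{i+1} = d_i*a_i - m_i, d_{i+1} = (1157 - m_{i+1}^2)/d_i, a_{i+1} = floor((a_0 + m_{i+1})/d_{i+1}):
  m_1 = 1*34 - 0 = 34, d_1 = (1157 - 34^2)/1 = 1/1 = 1, a_1 = floor((34 + 34)/1) = 68.
  m_2 = 1*68 - 34 = 34, d_2 = (1157 - 34^2)/1 = 1/1 = 1: (m_2, d_2) = (m_1, d_1) = (34, 1), so from here the quotient a_1 repeats; the period length is 1.
Hence the expansion of sqrt(1157) is a_0 = 34 followed by the repeating block 68 (period 1).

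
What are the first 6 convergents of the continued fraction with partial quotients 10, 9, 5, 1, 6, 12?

Using the convergent recurrence p_i = a_i*p_{i-1} + p_{i-2}, q_i = a_i*q_{i-1} + q_{i-2} with p_{-2}=0, p_{-1}=1, q_{-2}=1, q_{-1}=0:
  i=0: a_0=10, p_0 = 10*1 + 0 = 10, q_0 = 10*0 + 1 = 1.
  i=1: a_1=9, p_1 = 9*10 + 1 = 91, q_1 = 9*1 + 0 = 9.
  i=2: a_2=5, p_2 = 5*91 + 10 = 465, q_2 = 5*9 + 1 = 46.
  i=3: a_3=1, p_3 = 1*465 + 91 = 556, q_3 = 1*46 + 9 = 55.
  i=4: a_4=6, p_4 = 6*556 + 465 = 3801, q_4 = 6*55 + 46 = 376.
  i=5: a_5=12, p_5 = 12*3801 + 556 = 46168, q_5 = 12*376 + 55 = 4567.

10/1, 91/9, 465/46, 556/55, 3801/376, 46168/4567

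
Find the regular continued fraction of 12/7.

Run the Euclidean algorithm on 12 and 7; the successive quotients are the partial quotients a_0, a_1, ... (each step inverts the fractional part left over by the previous one):
  12 = 1*7 + 5, so a_0 = 1.
  7 = 1*5 + 2, so a_1 = 1.
  5 = 2*2 + 1, so a_2 = 2.
  2 = 2*1 + 0, so a_3 = 2.
The remainder reaches 0 after 4 divisions, so the expansion has 4 partial quotients, read off in order.

[1; 1, 2, 2]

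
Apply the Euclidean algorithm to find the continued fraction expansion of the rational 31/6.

Run the Euclidean algorithm on 31 and 6; the successive quotients are the partial quotients a_0, a_1, ... (each step inverts the fractional part left over by the previous one):
  31 = 5*6 + 1, so a_0 = 5.
  6 = 6*1 + 0, so a_1 = 6.
The remainder reaches 0 after 2 divisions, so the expansion has 2 partial quotients, read off in order.

[5; 6]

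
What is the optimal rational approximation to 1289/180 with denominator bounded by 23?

136/19

Expand x = 1289/180 as a continued fraction with the Euclidean algorithm:
  1289 = 7*180 + 29, so a_0 = 7.
  180 = 6*29 + 6, so a_1 = 6.
  29 = 4*6 + 5, so a_2 = 4.
  6 = 1*5 + 1, so a_3 = 1.
  5 = 5*1 + 0, so a_4 = 5.
so x = [7; 6, 4, 1, 5].
Convergents (p_i = a_i*p_{i-1} + p_{i-2}, q_i = a_i*q_{i-1} + q_{i-2} with p_{-2}=0, p_{-1}=1, q_{-2}=1, q_{-1}=0), until the denominator exceeds 23:
  i=0: a_0=7, p_0 = 7*1 + 0 = 7, q_0 = 7*0 + 1 = 1.
  i=1: a_1=6, p_1 = 6*7 + 1 = 43, q_1 = 6*1 + 0 = 6.
  i=2: a_2=4, p_2 = 4*43 + 7 = 179, q_2 = 4*6 + 1 = 25.
q_2 = 25 > 23, so the last convergent with denominator <= 23 is p_1/q_1 = 43/6.
The closest fraction with denominator <= 23 is either p_1/q_1 or the intermediate fraction (k*p_1 + p_0)/(k*q_1 + q_0) with the largest k >= 1 whose denominator stays <= 23; these approach x as k grows, and every other convergent or intermediate fraction in range is farther away.
Largest k: floor((23 - q_0)/q_1) = floor((23 - 1)/6) = 3.
That gives (3*43 + 7)/(3*6 + 1) = 136/19.
Compare the errors: |x - 43/6| = |1289*6 - 43*180|/(180*6) = 6/1080, and |x - 136/19| = |1289*19 - 136*180|/(180*19) = 11/3420.
Cross-multiplying, 11*1080 = 11880 < 20520 = 6*3420, so 11/3420 is smaller: the intermediate fraction 136/19 is closer to x than 43/6.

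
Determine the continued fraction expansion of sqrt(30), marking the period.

Write x_i = (sqrt(30) + m_i)/d_i with (m_0, d_0) = (0, 1). a_0 = floor(sqrt(30)) = 5, since 5^2 = 25 <= 30 < 36 = 6^2.
Iterate m_{i+1} = d_i*a_i - m_i, d_{i+1} = (30 - m_{i+1}^2)/d_i, a_{i+1} = floor((a_0 + m_{i+1})/d_{i+1}):
  m_1 = 1*5 - 0 = 5, d_1 = (30 - 5^2)/1 = 5/1 = 5, a_1 = floor((5 + 5)/5) = 2.
  m_2 = 5*2 - 5 = 5, d_2 = (30 - 5^2)/5 = 5/5 = 1, a_2 = floor((5 + 5)/1) = 10.
  m_3 = 1*10 - 5 = 5, d_3 = (30 - 5^2)/1 = 5/1 = 5: (m_3, d_3) = (m_1, d_1) = (5, 5), so from here the quotients repeat a_1, a_2; the period length is 2.
Hence the expansion of sqrt(30) is a_0 = 5 followed by the repeating block 2, 10 (period 2).

[5; (2, 10)]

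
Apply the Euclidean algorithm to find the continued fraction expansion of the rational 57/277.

Run the Euclidean algorithm on 57 and 277; the successive quotients are the partial quotients a_0, a_1, ... (each step inverts the fractional part left over by the previous one):
  57 = 0*277 + 57, so a_0 = 0.
  277 = 4*57 + 49, so a_1 = 4.
  57 = 1*49 + 8, so a_2 = 1.
  49 = 6*8 + 1, so a_3 = 6.
  8 = 8*1 + 0, so a_4 = 8.
The remainder reaches 0 after 5 divisions, so the expansion has 5 partial quotients, read off in order.

[0; 4, 1, 6, 8]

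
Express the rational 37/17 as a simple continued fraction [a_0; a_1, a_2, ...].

[2; 5, 1, 2]

Run the Euclidean algorithm on 37 and 17; the successive quotients are the partial quotients a_0, a_1, ... (each step inverts the fractional part left over by the previous one):
  37 = 2*17 + 3, so a_0 = 2.
  17 = 5*3 + 2, so a_1 = 5.
  3 = 1*2 + 1, so a_2 = 1.
  2 = 2*1 + 0, so a_3 = 2.
The remainder reaches 0 after 4 divisions, so the expansion has 4 partial quotients, read off in order.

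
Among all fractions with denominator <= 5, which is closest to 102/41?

Expand x = 102/41 as a continued fraction with the Euclidean algorithm:
  102 = 2*41 + 20, so a_0 = 2.
  41 = 2*20 + 1, so a_1 = 2.
  20 = 20*1 + 0, so a_2 = 20.
so x = [2; 2, 20].
Convergents (p_i = a_i*p_{i-1} + p_{i-2}, q_i = a_i*q_{i-1} + q_{i-2} with p_{-2}=0, p_{-1}=1, q_{-2}=1, q_{-1}=0), until the denominator exceeds 5:
  i=0: a_0=2, p_0 = 2*1 + 0 = 2, q_0 = 2*0 + 1 = 1.
  i=1: a_1=2, p_1 = 2*2 + 1 = 5, q_1 = 2*1 + 0 = 2.
  i=2: a_2=20, p_2 = 20*5 + 2 = 102, q_2 = 20*2 + 1 = 41.
q_2 = 41 > 5, so the last convergent with denominator <= 5 is p_1/q_1 = 5/2.
The closest fraction with denominator <= 5 is either p_1/q_1 or the intermediate fraction (k*p_1 + p_0)/(k*q_1 + q_0) with the largest k >= 1 whose denominator stays <= 5; these approach x as k grows, and every other convergent or intermediate fraction in range is farther away.
Largest k: floor((5 - q_0)/q_1) = floor((5 - 1)/2) = 2.
That gives (2*5 + 2)/(2*2 + 1) = 12/5.
Compare the errors: |x - 5/2| = |102*2 - 5*41|/(41*2) = 1/82, and |x - 12/5| = |102*5 - 12*41|/(41*5) = 18/205.
Cross-multiplying, 1*205 = 205 < 1476 = 18*82, so 1/82 is smaller: the convergent 5/2 is closer to x than 12/5.

5/2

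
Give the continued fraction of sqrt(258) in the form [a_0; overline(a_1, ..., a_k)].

Write x_i = (sqrt(258) + m_i)/d_i with (m_0, d_0) = (0, 1). a_0 = floor(sqrt(258)) = 16, since 16^2 = 256 <= 258 < 289 = 17^2.
Iterate m_{i+1} = d_i*a_i - m_i, d_{i+1} = (258 - m_{i+1}^2)/d_i, a_{i+1} = floor((a_0 + m_{i+1})/d_{i+1}):
  m_1 = 1*16 - 0 = 16, d_1 = (258 - 16^2)/1 = 2/1 = 2, a_1 = floor((16 + 16)/2) = 16.
  m_2 = 2*16 - 16 = 16, d_2 = (258 - 16^2)/2 = 2/2 = 1, a_2 = floor((16 + 16)/1) = 32.
  m_3 = 1*32 - 16 = 16, d_3 = (258 - 16^2)/1 = 2/1 = 2: (m_3, d_3) = (m_1, d_1) = (16, 2), so from here the quotients repeat a_1, a_2; the period length is 2.
Hence the expansion of sqrt(258) is a_0 = 16 followed by the repeating block 16, 32 (period 2).

[16; overline(16, 32)]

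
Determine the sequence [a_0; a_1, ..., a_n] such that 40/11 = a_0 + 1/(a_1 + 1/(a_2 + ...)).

[3; 1, 1, 1, 3]

Run the Euclidean algorithm on 40 and 11; the successive quotients are the partial quotients a_0, a_1, ... (each step inverts the fractional part left over by the previous one):
  40 = 3*11 + 7, so a_0 = 3.
  11 = 1*7 + 4, so a_1 = 1.
  7 = 1*4 + 3, so a_2 = 1.
  4 = 1*3 + 1, so a_3 = 1.
  3 = 3*1 + 0, so a_4 = 3.
The remainder reaches 0 after 5 divisions, so the expansion has 5 partial quotients, read off in order.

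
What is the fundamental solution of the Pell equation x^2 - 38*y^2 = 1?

First expand sqrt(38) as a continued fraction. With x_i = (sqrt(38) + m_i)/d_i and (m_0, d_0) = (0, 1): a_0 = floor(sqrt(38)) = 6, since 6^2 = 36 <= 38 < 49 = 7^2.
Iterate m_{i+1} = d_i*a_i - m_i, d_{i+1} = (38 - m_{i+1}^2)/d_i, a_{i+1} = floor((a_0 + m_{i+1})/d_{i+1}):
  m_1 = 1*6 - 0 = 6, d_1 = (38 - 6^2)/1 = 2/1 = 2, a_1 = floor((6 + 6)/2) = 6.
  m_2 = 2*6 - 6 = 6, d_2 = (38 - 6^2)/2 = 2/2 = 1, a_2 = floor((6 + 6)/1) = 12.
  m_3 = 1*12 - 6 = 6, d_3 = (38 - 6^2)/1 = 2/1 = 2: (m_3, d_3) = (m_1, d_1) = (6, 2), so from here the quotients repeat a_1, a_2; the period length is 2.
So sqrt(38) = [6; (6, 12)] with period length k = 2.
k is even, so the fundamental solution of x^2 - 38y^2 = 1 is (p_{k-1}, q_{k-1}) = (p_1, q_1); compute convergents through index 1.
Convergents (p_i = a_i*p_{i-1} + p_{i-2}, q_i = a_i*q_{i-1} + q_{i-2} with p_{-2}=0, p_{-1}=1, q_{-2}=1, q_{-1}=0):
  i=0: a_0=6, p_0 = 6*1 + 0 = 6, q_0 = 6*0 + 1 = 1.
  i=1: a_1=6, p_1 = 6*6 + 1 = 37, q_1 = 6*1 + 0 = 6.
Check: 37^2 - 38*6^2 = 1369 - 1368 = 1, so (x, y) = (37, 6) solves the equation, and by the theorem it is the least positive solution.

(x, y) = (37, 6)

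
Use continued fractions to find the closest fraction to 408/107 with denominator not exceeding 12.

Expand x = 408/107 as a continued fraction with the Euclidean algorithm:
  408 = 3*107 + 87, so a_0 = 3.
  107 = 1*87 + 20, so a_1 = 1.
  87 = 4*20 + 7, so a_2 = 4.
  20 = 2*7 + 6, so a_3 = 2.
  7 = 1*6 + 1, so a_4 = 1.
  6 = 6*1 + 0, so a_5 = 6.
so x = [3; 1, 4, 2, 1, 6].
Convergents (p_i = a_i*p_{i-1} + p_{i-2}, q_i = a_i*q_{i-1} + q_{i-2} with p_{-2}=0, p_{-1}=1, q_{-2}=1, q_{-1}=0), until the denominator exceeds 12:
  i=0: a_0=3, p_0 = 3*1 + 0 = 3, q_0 = 3*0 + 1 = 1.
  i=1: a_1=1, p_1 = 1*3 + 1 = 4, q_1 = 1*1 + 0 = 1.
  i=2: a_2=4, p_2 = 4*4 + 3 = 19, q_2 = 4*1 + 1 = 5.
  i=3: a_3=2, p_3 = 2*19 + 4 = 42, q_3 = 2*5 + 1 = 11.
  i=4: a_4=1, p_4 = 1*42 + 19 = 61, q_4 = 1*11 + 5 = 16.
q_4 = 16 > 12, so the last convergent with denominator <= 12 is p_3/q_3 = 42/11.
The closest fraction with denominator <= 12 is either p_3/q_3 or the intermediate fraction (k*p_3 + p_2)/(k*q_3 + q_2) with the largest k >= 1 whose denominator stays <= 12; these approach x as k grows, and every other convergent or intermediate fraction in range is farther away.
Largest k: floor((12 - q_2)/q_3) = floor((12 - 5)/11) = 0.
Since k = 0, no intermediate fraction beyond p_3/q_3 has denominator <= 12, so the convergent 42/11 is the closest (its error is |408*11 - 42*107|/(107*11) = 6/1177).

42/11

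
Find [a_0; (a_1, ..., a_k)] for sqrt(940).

[30; (1, 1, 1, 14, 1, 1, 1, 60)]

Write x_i = (sqrt(940) + m_i)/d_i with (m_0, d_0) = (0, 1). a_0 = floor(sqrt(940)) = 30, since 30^2 = 900 <= 940 < 961 = 31^2.
Iterate m_{i+1} = d_i*a_i - m_i, d_{i+1} = (940 - m_{i+1}^2)/d_i, a_{i+1} = floor((a_0 + m_{i+1})/d_{i+1}):
  m_1 = 1*30 - 0 = 30, d_1 = (940 - 30^2)/1 = 40/1 = 40, a_1 = floor((30 + 30)/40) = 1.
  m_2 = 40*1 - 30 = 10, d_2 = (940 - 10^2)/40 = 840/40 = 21, a_2 = floor((30 + 10)/21) = 1.
  m_3 = 21*1 - 10 = 11, d_3 = (940 - 11^2)/21 = 819/21 = 39, a_3 = floor((30 + 11)/39) = 1.
  m_4 = 39*1 - 11 = 28, d_4 = (940 - 28^2)/39 = 156/39 = 4, a_4 = floor((30 + 28)/4) = 14.
  m_5 = 4*14 - 28 = 28, d_5 = (940 - 28^2)/4 = 156/4 = 39, a_5 = floor((30 + 28)/39) = 1.
  m_6 = 39*1 - 28 = 11, d_6 = (940 - 11^2)/39 = 819/39 = 21, a_6 = floor((30 + 11)/21) = 1.
  m_7 = 21*1 - 11 = 10, d_7 = (940 - 10^2)/21 = 840/21 = 40, a_7 = floor((30 + 10)/40) = 1.
  m_8 = 40*1 - 10 = 30, d_8 = (940 - 30^2)/40 = 40/40 = 1, a_8 = floor((30 + 30)/1) = 60.
  m_9 = 1*60 - 30 = 30, d_9 = (940 - 30^2)/1 = 40/1 = 40: (m_9, d_9) = (m_1, d_1) = (30, 40), so from here the quotients repeat a_1, ..., a_8; the period length is 8.
Hence the expansion of sqrt(940) is a_0 = 30 followed by the repeating block 1, 1, 1, 14, 1, 1, 1, 60 (period 8).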